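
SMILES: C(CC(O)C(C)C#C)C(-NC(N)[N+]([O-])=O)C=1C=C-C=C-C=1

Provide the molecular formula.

Heavy atoms from the SMILES: 15 C, 3 N, 3 O.
Implicit hydrogens by atom environment:
  5 × C: 1 H each → 5
  5 × C (aromatic): 1 H each → 5
  2 × C: 2 H each → 4
  1 × C: 3 H
  1 × C: no H
  1 × C (aromatic): no H
  1 × N: 2 H
  1 × N: 1 H
  1 × N (charge +1): no H
  1 × O: 1 H
  1 × O: no H
  1 × O (charge -1): no H
  Total hydrogens = 21.
Molecular formula: C15H21N3O3

C15H21N3O3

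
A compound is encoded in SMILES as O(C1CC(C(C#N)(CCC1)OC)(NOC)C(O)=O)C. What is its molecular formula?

Heavy atoms from the SMILES: 12 C, 2 N, 5 O.
Implicit hydrogens by atom environment:
  4 × C: 2 H each → 8
  4 × C: no H
  4 × O: no H
  3 × C: 3 H each → 9
  1 × C: 1 H
  1 × N: 1 H
  1 × N: no H
  1 × O: 1 H
  Total hydrogens = 20.
Molecular formula: C12H20N2O5

C12H20N2O5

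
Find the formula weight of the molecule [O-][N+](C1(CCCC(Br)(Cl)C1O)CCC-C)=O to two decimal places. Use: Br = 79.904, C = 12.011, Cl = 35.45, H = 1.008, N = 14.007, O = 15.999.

Molecular formula: C10H17BrClNO3.
M = 1×79.904 + 10×12.011 + 1×35.45 + 17×1.008 + 1×14.007 + 3×15.999 = 314.60 g/mol.

314.60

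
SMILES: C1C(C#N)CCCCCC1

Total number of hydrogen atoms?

15

Hydrogens are implicit in SMILES; fill each atom to its normal valence:
  7 × C: 2 H each → 14
  1 × C: 1 H
  1 × C: no H
  1 × N: no H
  Total hydrogens = 15.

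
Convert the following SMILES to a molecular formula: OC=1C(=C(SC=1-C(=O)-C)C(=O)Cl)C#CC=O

C10H5ClO4S

Heavy atoms from the SMILES: 10 C, 1 Cl, 4 O, 1 S.
Implicit hydrogens by atom environment:
  4 × C (aromatic): no H
  4 × C: no H
  3 × O: no H
  1 × C: 3 H
  1 × C: 1 H
  1 × Cl: no H
  1 × O: 1 H
  1 × S (aromatic): no H
  Total hydrogens = 5.
Molecular formula: C10H5ClO4S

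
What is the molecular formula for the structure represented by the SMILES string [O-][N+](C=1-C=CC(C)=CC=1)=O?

Heavy atoms from the SMILES: 7 C, 1 N, 2 O.
Implicit hydrogens by atom environment:
  4 × C (aromatic): 1 H each → 4
  2 × C (aromatic): no H
  1 × C: 3 H
  1 × N (charge +1): no H
  1 × O: no H
  1 × O (charge -1): no H
  Total hydrogens = 7.
Molecular formula: C7H7NO2

C7H7NO2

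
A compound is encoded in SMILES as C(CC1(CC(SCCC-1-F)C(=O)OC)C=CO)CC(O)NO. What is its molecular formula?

C14H24FNO5S

Heavy atoms from the SMILES: 14 C, 1 F, 1 N, 5 O, 1 S.
Implicit hydrogens by atom environment:
  6 × C: 2 H each → 12
  5 × C: 1 H each → 5
  3 × O: 1 H each → 3
  2 × C: no H
  2 × O: no H
  1 × C: 3 H
  1 × F: no H
  1 × N: 1 H
  1 × S: no H
  Total hydrogens = 24.
Molecular formula: C14H24FNO5S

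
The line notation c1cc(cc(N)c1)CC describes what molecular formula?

Heavy atoms from the SMILES: 8 C, 1 N.
Implicit hydrogens by atom environment:
  4 × C (aromatic): 1 H each → 4
  2 × C (aromatic): no H
  1 × C: 3 H
  1 × C: 2 H
  1 × N: 2 H
  Total hydrogens = 11.
Molecular formula: C8H11N

C8H11N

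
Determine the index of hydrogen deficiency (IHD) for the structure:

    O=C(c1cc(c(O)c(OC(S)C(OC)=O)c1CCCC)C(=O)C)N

Molecular formula from the SMILES: C16H21NO6S.
DoU = (2C + 2 + N − H − X)/2 = (2·16 + 2 + 1 − 21 − 0)/2 = 14/2 = 7.
(Structurally: 1 ring(s) + 6 π bond(s) = 7.)

7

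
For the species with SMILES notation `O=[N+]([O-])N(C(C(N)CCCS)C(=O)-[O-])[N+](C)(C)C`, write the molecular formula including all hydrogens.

C9H20N4O4S

Heavy atoms from the SMILES: 9 C, 4 N, 4 O, 1 S.
Implicit hydrogens by atom environment:
  3 × C: 3 H each → 9
  3 × C: 2 H each → 6
  2 × C: 1 H each → 2
  2 × N (charge +1): no H
  2 × O: no H
  2 × O (charge -1): no H
  1 × C: no H
  1 × N: 2 H
  1 × N: no H
  1 × S: 1 H
  Total hydrogens = 20.
Molecular formula: C9H20N4O4S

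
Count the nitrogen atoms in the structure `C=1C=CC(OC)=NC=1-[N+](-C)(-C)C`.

2

The symbol for nitrogen appears 2 times in the SMILES.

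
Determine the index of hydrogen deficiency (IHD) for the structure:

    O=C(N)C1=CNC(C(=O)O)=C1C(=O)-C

6

Molecular formula from the SMILES: C8H8N2O4.
DoU = (2C + 2 + N − H − X)/2 = (2·8 + 2 + 2 − 8 − 0)/2 = 12/2 = 6.
(Structurally: 1 ring(s) + 5 π bond(s) = 6.)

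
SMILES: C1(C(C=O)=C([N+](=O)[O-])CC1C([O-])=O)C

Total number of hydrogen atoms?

8

Hydrogens are implicit in SMILES; fill each atom to its normal valence:
  3 × C: 1 H each → 3
  3 × C: no H
  3 × O: no H
  2 × O (charge -1): no H
  1 × C: 3 H
  1 × C: 2 H
  1 × N (charge +1): no H
  Total hydrogens = 8.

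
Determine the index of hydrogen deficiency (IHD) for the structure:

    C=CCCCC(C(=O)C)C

Molecular formula from the SMILES: C9H16O.
DoU = (2C + 2 + N − H − X)/2 = (2·9 + 2 + 0 − 16 − 0)/2 = 4/2 = 2.
(Structurally: 0 ring(s) + 2 π bond(s) = 2.)

2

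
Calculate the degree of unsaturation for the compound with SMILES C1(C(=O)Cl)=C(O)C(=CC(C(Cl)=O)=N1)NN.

6

Molecular formula from the SMILES: C7H5Cl2N3O3.
DoU = (2C + 2 + N − H − X)/2 = (2·7 + 2 + 3 − 5 − 2)/2 = 12/2 = 6.
(Structurally: 1 ring(s) + 5 π bond(s) = 6.)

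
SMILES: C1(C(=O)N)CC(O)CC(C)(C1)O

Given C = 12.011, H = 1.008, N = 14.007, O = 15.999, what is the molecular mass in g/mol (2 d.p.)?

Molecular formula: C8H15NO3.
M = 8×12.011 + 15×1.008 + 1×14.007 + 3×15.999 = 173.21 g/mol.

173.21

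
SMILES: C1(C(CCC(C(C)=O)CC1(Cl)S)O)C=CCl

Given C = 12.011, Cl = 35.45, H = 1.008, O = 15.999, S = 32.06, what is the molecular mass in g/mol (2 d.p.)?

283.21

Molecular formula: C11H16Cl2O2S.
M = 11×12.011 + 2×35.45 + 16×1.008 + 2×15.999 + 1×32.06 = 283.21 g/mol.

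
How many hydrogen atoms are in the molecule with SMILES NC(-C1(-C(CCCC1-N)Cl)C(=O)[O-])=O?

12

Hydrogens are implicit in SMILES; fill each atom to its normal valence:
  3 × C: 2 H each → 6
  3 × C: no H
  2 × C: 1 H each → 2
  2 × N: 2 H each → 4
  2 × O: no H
  1 × Cl: no H
  1 × O (charge -1): no H
  Total hydrogens = 12.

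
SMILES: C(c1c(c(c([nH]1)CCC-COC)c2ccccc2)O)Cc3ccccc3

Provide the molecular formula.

C23H27NO2

Heavy atoms from the SMILES: 23 C, 1 N, 2 O.
Implicit hydrogens by atom environment:
  10 × C (aromatic): 1 H each → 10
  6 × C: 2 H each → 12
  6 × C (aromatic): no H
  1 × C: 3 H
  1 × N (aromatic): 1 H
  1 × O: 1 H
  1 × O: no H
  Total hydrogens = 27.
Molecular formula: C23H27NO2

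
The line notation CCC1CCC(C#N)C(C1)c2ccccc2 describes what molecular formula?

C15H19N

Heavy atoms from the SMILES: 15 C, 1 N.
Implicit hydrogens by atom environment:
  5 × C (aromatic): 1 H each → 5
  4 × C: 2 H each → 8
  3 × C: 1 H each → 3
  1 × C: 3 H
  1 × C: no H
  1 × C (aromatic): no H
  1 × N: no H
  Total hydrogens = 19.
Molecular formula: C15H19N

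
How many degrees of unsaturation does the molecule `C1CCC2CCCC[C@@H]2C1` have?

Molecular formula from the SMILES: C10H18.
DoU = (2C + 2 + N − H − X)/2 = (2·10 + 2 + 0 − 18 − 0)/2 = 4/2 = 2.
(Structurally: 2 ring(s) + 0 π bond(s) = 2.)

2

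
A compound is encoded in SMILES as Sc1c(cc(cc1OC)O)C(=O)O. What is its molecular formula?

Heavy atoms from the SMILES: 8 C, 4 O, 1 S.
Implicit hydrogens by atom environment:
  4 × C (aromatic): no H
  2 × C (aromatic): 1 H each → 2
  2 × O: 1 H each → 2
  2 × O: no H
  1 × C: 3 H
  1 × C: no H
  1 × S: 1 H
  Total hydrogens = 8.
Molecular formula: C8H8O4S

C8H8O4S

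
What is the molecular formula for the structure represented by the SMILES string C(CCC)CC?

C6H14

Heavy atoms from the SMILES: 6 C.
Implicit hydrogens by atom environment:
  4 × C: 2 H each → 8
  2 × C: 3 H each → 6
  Total hydrogens = 14.
Molecular formula: C6H14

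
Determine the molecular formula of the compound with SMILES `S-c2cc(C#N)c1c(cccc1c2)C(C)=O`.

C13H9NOS

Heavy atoms from the SMILES: 13 C, 1 N, 1 O, 1 S.
Implicit hydrogens by atom environment:
  5 × C (aromatic): 1 H each → 5
  5 × C (aromatic): no H
  2 × C: no H
  1 × C: 3 H
  1 × N: no H
  1 × O: no H
  1 × S: 1 H
  Total hydrogens = 9.
Molecular formula: C13H9NOS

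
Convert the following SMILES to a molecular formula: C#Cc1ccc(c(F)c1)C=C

C10H7F

Heavy atoms from the SMILES: 10 C, 1 F.
Implicit hydrogens by atom environment:
  3 × C (aromatic): 1 H each → 3
  3 × C (aromatic): no H
  2 × C: 1 H each → 2
  1 × C: 2 H
  1 × C: no H
  1 × F: no H
  Total hydrogens = 7.
Molecular formula: C10H7F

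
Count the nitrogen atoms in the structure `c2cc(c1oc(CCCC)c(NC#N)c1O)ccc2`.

2

The symbol for nitrogen appears 2 times in the SMILES.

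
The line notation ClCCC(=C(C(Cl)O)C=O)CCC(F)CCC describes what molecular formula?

C12H19Cl2FO2

Heavy atoms from the SMILES: 12 C, 2 Cl, 1 F, 2 O.
Implicit hydrogens by atom environment:
  6 × C: 2 H each → 12
  3 × C: 1 H each → 3
  2 × C: no H
  2 × Cl: no H
  1 × C: 3 H
  1 × F: no H
  1 × O: 1 H
  1 × O: no H
  Total hydrogens = 19.
Molecular formula: C12H19Cl2FO2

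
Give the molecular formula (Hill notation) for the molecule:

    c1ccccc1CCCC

C10H14

Heavy atoms from the SMILES: 10 C.
Implicit hydrogens by atom environment:
  5 × C (aromatic): 1 H each → 5
  3 × C: 2 H each → 6
  1 × C: 3 H
  1 × C (aromatic): no H
  Total hydrogens = 14.
Molecular formula: C10H14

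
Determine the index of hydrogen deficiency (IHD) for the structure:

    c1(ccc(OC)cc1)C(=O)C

Molecular formula from the SMILES: C9H10O2.
DoU = (2C + 2 + N − H − X)/2 = (2·9 + 2 + 0 − 10 − 0)/2 = 10/2 = 5.
(Structurally: 1 ring(s) + 4 π bond(s) = 5.)

5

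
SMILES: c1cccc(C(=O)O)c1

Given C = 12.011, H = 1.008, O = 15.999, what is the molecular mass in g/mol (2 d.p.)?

122.12

Molecular formula: C7H6O2.
M = 7×12.011 + 6×1.008 + 2×15.999 = 122.12 g/mol.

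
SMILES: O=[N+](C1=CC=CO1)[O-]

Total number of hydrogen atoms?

3

Hydrogens are implicit in SMILES; fill each atom to its normal valence:
  3 × C (aromatic): 1 H each → 3
  1 × C (aromatic): no H
  1 × N (charge +1): no H
  1 × O (aromatic): no H
  1 × O: no H
  1 × O (charge -1): no H
  Total hydrogens = 3.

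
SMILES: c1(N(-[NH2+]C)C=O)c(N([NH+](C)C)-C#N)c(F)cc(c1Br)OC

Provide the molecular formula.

Heavy atoms from the SMILES: 1 Br, 12 C, 1 F, 5 N, 2 O.
Implicit hydrogens by atom environment:
  5 × C (aromatic): no H
  4 × C: 3 H each → 12
  3 × N: no H
  2 × O: no H
  1 × Br: no H
  1 × C (aromatic): 1 H
  1 × C: 1 H
  1 × C: no H
  1 × F: no H
  1 × N (charge +1): 2 H
  1 × N (charge +1): 1 H
  Total hydrogens = 17.
Net charge +2.
Molecular formula: [C12H17BrFN5O2]2+

[C12H17BrFN5O2]2+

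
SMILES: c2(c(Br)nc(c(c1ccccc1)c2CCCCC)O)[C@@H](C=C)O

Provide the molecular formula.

Heavy atoms from the SMILES: 1 Br, 19 C, 1 N, 2 O.
Implicit hydrogens by atom environment:
  6 × C (aromatic): no H
  5 × C: 2 H each → 10
  5 × C (aromatic): 1 H each → 5
  2 × C: 1 H each → 2
  2 × O: 1 H each → 2
  1 × Br: no H
  1 × C: 3 H
  1 × N (aromatic): no H
  Total hydrogens = 22.
Molecular formula: C19H22BrNO2

C19H22BrNO2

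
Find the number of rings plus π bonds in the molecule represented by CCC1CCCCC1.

1

Molecular formula from the SMILES: C8H16.
DoU = (2C + 2 + N − H − X)/2 = (2·8 + 2 + 0 − 16 − 0)/2 = 2/2 = 1.
(Structurally: 1 ring(s) + 0 π bond(s) = 1.)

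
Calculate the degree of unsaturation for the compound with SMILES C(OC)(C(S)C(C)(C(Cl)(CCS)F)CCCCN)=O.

1

Molecular formula from the SMILES: C12H23ClFNO2S2.
DoU = (2C + 2 + N − H − X)/2 = (2·12 + 2 + 1 − 23 − 2)/2 = 2/2 = 1.
(Structurally: 0 ring(s) + 1 π bond(s) = 1.)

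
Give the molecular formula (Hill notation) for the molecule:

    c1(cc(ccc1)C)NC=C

Heavy atoms from the SMILES: 9 C, 1 N.
Implicit hydrogens by atom environment:
  4 × C (aromatic): 1 H each → 4
  2 × C (aromatic): no H
  1 × C: 3 H
  1 × C: 2 H
  1 × C: 1 H
  1 × N: 1 H
  Total hydrogens = 11.
Molecular formula: C9H11N

C9H11N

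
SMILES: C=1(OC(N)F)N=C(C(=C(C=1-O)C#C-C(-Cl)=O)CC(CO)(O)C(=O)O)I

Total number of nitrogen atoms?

2

The symbol for nitrogen appears 2 times in the SMILES.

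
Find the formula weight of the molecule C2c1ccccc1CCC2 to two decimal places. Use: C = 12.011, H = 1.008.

132.21

Molecular formula: C10H12.
M = 10×12.011 + 12×1.008 = 132.21 g/mol.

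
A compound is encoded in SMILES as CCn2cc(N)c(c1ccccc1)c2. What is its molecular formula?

Heavy atoms from the SMILES: 12 C, 2 N.
Implicit hydrogens by atom environment:
  7 × C (aromatic): 1 H each → 7
  3 × C (aromatic): no H
  1 × C: 3 H
  1 × C: 2 H
  1 × N: 2 H
  1 × N (aromatic): no H
  Total hydrogens = 14.
Molecular formula: C12H14N2

C12H14N2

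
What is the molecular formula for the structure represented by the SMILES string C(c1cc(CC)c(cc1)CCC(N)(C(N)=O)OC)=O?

C14H20N2O3

Heavy atoms from the SMILES: 14 C, 2 N, 3 O.
Implicit hydrogens by atom environment:
  3 × C: 2 H each → 6
  3 × C (aromatic): 1 H each → 3
  3 × C (aromatic): no H
  3 × O: no H
  2 × C: 3 H each → 6
  2 × C: no H
  2 × N: 2 H each → 4
  1 × C: 1 H
  Total hydrogens = 20.
Molecular formula: C14H20N2O3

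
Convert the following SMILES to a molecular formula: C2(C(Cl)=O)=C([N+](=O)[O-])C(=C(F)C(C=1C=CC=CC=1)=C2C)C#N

Heavy atoms from the SMILES: 15 C, 1 Cl, 1 F, 2 N, 3 O.
Implicit hydrogens by atom environment:
  7 × C (aromatic): no H
  5 × C (aromatic): 1 H each → 5
  2 × C: no H
  2 × O: no H
  1 × C: 3 H
  1 × Cl: no H
  1 × F: no H
  1 × N (charge +1): no H
  1 × N: no H
  1 × O (charge -1): no H
  Total hydrogens = 8.
Molecular formula: C15H8ClFN2O3

C15H8ClFN2O3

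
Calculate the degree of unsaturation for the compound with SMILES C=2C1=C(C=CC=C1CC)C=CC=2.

7

Molecular formula from the SMILES: C12H12.
DoU = (2C + 2 + N − H − X)/2 = (2·12 + 2 + 0 − 12 − 0)/2 = 14/2 = 7.
(Structurally: 2 ring(s) + 5 π bond(s) = 7.)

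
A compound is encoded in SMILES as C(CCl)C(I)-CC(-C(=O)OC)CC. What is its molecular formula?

C9H16ClIO2

Heavy atoms from the SMILES: 9 C, 1 Cl, 1 I, 2 O.
Implicit hydrogens by atom environment:
  4 × C: 2 H each → 8
  2 × C: 3 H each → 6
  2 × C: 1 H each → 2
  2 × O: no H
  1 × C: no H
  1 × Cl: no H
  1 × I: no H
  Total hydrogens = 16.
Molecular formula: C9H16ClIO2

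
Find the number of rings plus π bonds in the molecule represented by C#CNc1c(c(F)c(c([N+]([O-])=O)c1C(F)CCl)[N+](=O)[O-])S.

Molecular formula from the SMILES: C10H6ClF2N3O4S.
DoU = (2C + 2 + N − H − X)/2 = (2·10 + 2 + 3 − 6 − 3)/2 = 16/2 = 8.
(Structurally: 1 ring(s) + 7 π bond(s) = 8.)

8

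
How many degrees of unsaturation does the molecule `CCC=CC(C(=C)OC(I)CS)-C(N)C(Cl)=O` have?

Molecular formula from the SMILES: C11H17ClINO2S.
DoU = (2C + 2 + N − H − X)/2 = (2·11 + 2 + 1 − 17 − 2)/2 = 6/2 = 3.
(Structurally: 0 ring(s) + 3 π bond(s) = 3.)

3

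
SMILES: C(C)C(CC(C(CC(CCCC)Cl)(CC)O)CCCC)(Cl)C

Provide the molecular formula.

C19H38Cl2O

Heavy atoms from the SMILES: 19 C, 2 Cl, 1 O.
Implicit hydrogens by atom environment:
  10 × C: 2 H each → 20
  5 × C: 3 H each → 15
  2 × C: 1 H each → 2
  2 × C: no H
  2 × Cl: no H
  1 × O: 1 H
  Total hydrogens = 38.
Molecular formula: C19H38Cl2O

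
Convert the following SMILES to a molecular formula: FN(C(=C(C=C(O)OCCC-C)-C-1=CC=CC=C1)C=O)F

Heavy atoms from the SMILES: 15 C, 2 F, 1 N, 3 O.
Implicit hydrogens by atom environment:
  5 × C (aromatic): 1 H each → 5
  3 × C: 2 H each → 6
  3 × C: no H
  2 × C: 1 H each → 2
  2 × F: no H
  2 × O: no H
  1 × C: 3 H
  1 × C (aromatic): no H
  1 × N: no H
  1 × O: 1 H
  Total hydrogens = 17.
Molecular formula: C15H17F2NO3

C15H17F2NO3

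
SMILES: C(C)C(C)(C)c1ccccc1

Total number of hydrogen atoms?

16

Hydrogens are implicit in SMILES; fill each atom to its normal valence:
  5 × C (aromatic): 1 H each → 5
  3 × C: 3 H each → 9
  1 × C: 2 H
  1 × C: no H
  1 × C (aromatic): no H
  Total hydrogens = 16.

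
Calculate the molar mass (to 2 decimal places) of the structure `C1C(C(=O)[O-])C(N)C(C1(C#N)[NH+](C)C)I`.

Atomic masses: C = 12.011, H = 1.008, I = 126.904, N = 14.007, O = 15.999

Molecular formula: C9H14IN3O2.
M = 9×12.011 + 14×1.008 + 1×126.904 + 3×14.007 + 2×15.999 = 323.13 g/mol.

323.13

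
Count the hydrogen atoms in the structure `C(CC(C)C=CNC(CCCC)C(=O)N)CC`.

Hydrogens are implicit in SMILES; fill each atom to its normal valence:
  6 × C: 2 H each → 12
  4 × C: 1 H each → 4
  3 × C: 3 H each → 9
  1 × C: no H
  1 × N: 2 H
  1 × N: 1 H
  1 × O: no H
  Total hydrogens = 28.

28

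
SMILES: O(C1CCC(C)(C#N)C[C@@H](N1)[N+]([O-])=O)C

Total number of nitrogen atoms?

The symbol for nitrogen appears 3 times in the SMILES.

3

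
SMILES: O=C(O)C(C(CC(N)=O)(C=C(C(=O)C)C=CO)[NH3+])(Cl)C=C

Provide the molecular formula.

C13H18ClN2O5+

Heavy atoms from the SMILES: 13 C, 1 Cl, 2 N, 5 O.
Implicit hydrogens by atom environment:
  6 × C: no H
  4 × C: 1 H each → 4
  3 × O: no H
  2 × C: 2 H each → 4
  2 × O: 1 H each → 2
  1 × C: 3 H
  1 × Cl: no H
  1 × N (charge +1): 3 H
  1 × N: 2 H
  Total hydrogens = 18.
Net charge +1.
Molecular formula: C13H18ClN2O5+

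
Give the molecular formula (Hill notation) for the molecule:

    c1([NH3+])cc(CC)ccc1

C8H12N+

Heavy atoms from the SMILES: 8 C, 1 N.
Implicit hydrogens by atom environment:
  4 × C (aromatic): 1 H each → 4
  2 × C (aromatic): no H
  1 × C: 3 H
  1 × C: 2 H
  1 × N (charge +1): 3 H
  Total hydrogens = 12.
Net charge +1.
Molecular formula: C8H12N+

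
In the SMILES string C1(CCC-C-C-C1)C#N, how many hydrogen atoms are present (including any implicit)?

13

Hydrogens are implicit in SMILES; fill each atom to its normal valence:
  6 × C: 2 H each → 12
  1 × C: 1 H
  1 × C: no H
  1 × N: no H
  Total hydrogens = 13.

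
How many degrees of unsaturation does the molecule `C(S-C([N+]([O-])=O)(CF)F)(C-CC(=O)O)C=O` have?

Molecular formula from the SMILES: C7H9F2NO5S.
DoU = (2C + 2 + N − H − X)/2 = (2·7 + 2 + 1 − 9 − 2)/2 = 6/2 = 3.
(Structurally: 0 ring(s) + 3 π bond(s) = 3.)

3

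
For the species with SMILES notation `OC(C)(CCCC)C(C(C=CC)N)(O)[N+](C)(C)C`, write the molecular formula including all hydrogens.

C14H31N2O2+

Heavy atoms from the SMILES: 14 C, 2 N, 2 O.
Implicit hydrogens by atom environment:
  6 × C: 3 H each → 18
  3 × C: 2 H each → 6
  3 × C: 1 H each → 3
  2 × C: no H
  2 × O: 1 H each → 2
  1 × N: 2 H
  1 × N (charge +1): no H
  Total hydrogens = 31.
Net charge +1.
Molecular formula: C14H31N2O2+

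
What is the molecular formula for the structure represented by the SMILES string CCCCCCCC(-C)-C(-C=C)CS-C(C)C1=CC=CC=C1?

Heavy atoms from the SMILES: 21 C, 1 S.
Implicit hydrogens by atom environment:
  8 × C: 2 H each → 16
  5 × C (aromatic): 1 H each → 5
  4 × C: 1 H each → 4
  3 × C: 3 H each → 9
  1 × C (aromatic): no H
  1 × S: no H
  Total hydrogens = 34.
Molecular formula: C21H34S

C21H34S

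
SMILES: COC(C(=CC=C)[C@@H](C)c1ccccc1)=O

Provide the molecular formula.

Heavy atoms from the SMILES: 14 C, 2 O.
Implicit hydrogens by atom environment:
  5 × C (aromatic): 1 H each → 5
  3 × C: 1 H each → 3
  2 × C: 3 H each → 6
  2 × C: no H
  2 × O: no H
  1 × C: 2 H
  1 × C (aromatic): no H
  Total hydrogens = 16.
Molecular formula: C14H16O2

C14H16O2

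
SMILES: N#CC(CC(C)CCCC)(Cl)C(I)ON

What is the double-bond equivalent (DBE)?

Molecular formula from the SMILES: C10H18ClIN2O.
DoU = (2C + 2 + N − H − X)/2 = (2·10 + 2 + 2 − 18 − 2)/2 = 4/2 = 2.
(Structurally: 0 ring(s) + 2 π bond(s) = 2.)

2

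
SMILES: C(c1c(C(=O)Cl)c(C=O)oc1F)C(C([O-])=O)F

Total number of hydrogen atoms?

Hydrogens are implicit in SMILES; fill each atom to its normal valence:
  4 × C (aromatic): no H
  3 × O: no H
  2 × C: 1 H each → 2
  2 × C: no H
  2 × F: no H
  1 × C: 2 H
  1 × Cl: no H
  1 × O (aromatic): no H
  1 × O (charge -1): no H
  Total hydrogens = 4.

4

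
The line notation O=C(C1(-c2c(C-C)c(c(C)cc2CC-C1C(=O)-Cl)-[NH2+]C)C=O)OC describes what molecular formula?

Heavy atoms from the SMILES: 18 C, 1 Cl, 1 N, 4 O.
Implicit hydrogens by atom environment:
  5 × C (aromatic): no H
  4 × C: 3 H each → 12
  4 × O: no H
  3 × C: 2 H each → 6
  3 × C: no H
  2 × C: 1 H each → 2
  1 × C (aromatic): 1 H
  1 × Cl: no H
  1 × N (charge +1): 2 H
  Total hydrogens = 23.
Net charge +1.
Molecular formula: C18H23ClNO4+

C18H23ClNO4+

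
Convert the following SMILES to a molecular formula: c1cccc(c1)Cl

C6H5Cl

Heavy atoms from the SMILES: 6 C, 1 Cl.
Implicit hydrogens by atom environment:
  5 × C (aromatic): 1 H each → 5
  1 × C (aromatic): no H
  1 × Cl: no H
  Total hydrogens = 5.
Molecular formula: C6H5Cl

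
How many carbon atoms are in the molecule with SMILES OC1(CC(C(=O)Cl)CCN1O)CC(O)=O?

The symbol for carbon appears 8 times in the SMILES. (Cl is a single chlorine, not C + l.)

8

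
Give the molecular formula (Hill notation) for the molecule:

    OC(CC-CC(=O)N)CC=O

Heavy atoms from the SMILES: 7 C, 1 N, 3 O.
Implicit hydrogens by atom environment:
  4 × C: 2 H each → 8
  2 × C: 1 H each → 2
  2 × O: no H
  1 × C: no H
  1 × N: 2 H
  1 × O: 1 H
  Total hydrogens = 13.
Molecular formula: C7H13NO3

C7H13NO3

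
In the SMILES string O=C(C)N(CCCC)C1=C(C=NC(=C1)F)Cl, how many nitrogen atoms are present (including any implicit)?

2

The symbol for nitrogen appears 2 times in the SMILES.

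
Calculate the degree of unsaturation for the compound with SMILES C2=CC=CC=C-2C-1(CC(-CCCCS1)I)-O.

5

Molecular formula from the SMILES: C13H17IOS.
DoU = (2C + 2 + N − H − X)/2 = (2·13 + 2 + 0 − 17 − 1)/2 = 10/2 = 5.
(Structurally: 2 ring(s) + 3 π bond(s) = 5.)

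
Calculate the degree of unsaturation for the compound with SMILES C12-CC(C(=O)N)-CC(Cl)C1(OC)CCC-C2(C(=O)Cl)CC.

4

Molecular formula from the SMILES: C15H23Cl2NO3.
DoU = (2C + 2 + N − H − X)/2 = (2·15 + 2 + 1 − 23 − 2)/2 = 8/2 = 4.
(Structurally: 2 ring(s) + 2 π bond(s) = 4.)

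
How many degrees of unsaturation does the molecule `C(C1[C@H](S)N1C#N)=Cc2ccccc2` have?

8

Molecular formula from the SMILES: C11H10N2S.
DoU = (2C + 2 + N − H − X)/2 = (2·11 + 2 + 2 − 10 − 0)/2 = 16/2 = 8.
(Structurally: 2 ring(s) + 6 π bond(s) = 8.)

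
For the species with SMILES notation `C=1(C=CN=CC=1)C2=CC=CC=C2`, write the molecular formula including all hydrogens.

Heavy atoms from the SMILES: 11 C, 1 N.
Implicit hydrogens by atom environment:
  9 × C (aromatic): 1 H each → 9
  2 × C (aromatic): no H
  1 × N (aromatic): no H
  Total hydrogens = 9.
Molecular formula: C11H9N

C11H9N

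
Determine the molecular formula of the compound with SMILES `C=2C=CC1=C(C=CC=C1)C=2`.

Heavy atoms from the SMILES: 10 C.
Implicit hydrogens by atom environment:
  8 × C (aromatic): 1 H each → 8
  2 × C (aromatic): no H
  Total hydrogens = 8.
Molecular formula: C10H8

C10H8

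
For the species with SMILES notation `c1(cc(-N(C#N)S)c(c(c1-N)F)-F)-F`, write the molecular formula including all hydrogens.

Heavy atoms from the SMILES: 7 C, 3 F, 3 N, 1 S.
Implicit hydrogens by atom environment:
  5 × C (aromatic): no H
  3 × F: no H
  2 × N: no H
  1 × C (aromatic): 1 H
  1 × C: no H
  1 × N: 2 H
  1 × S: 1 H
  Total hydrogens = 4.
Molecular formula: C7H4F3N3S

C7H4F3N3S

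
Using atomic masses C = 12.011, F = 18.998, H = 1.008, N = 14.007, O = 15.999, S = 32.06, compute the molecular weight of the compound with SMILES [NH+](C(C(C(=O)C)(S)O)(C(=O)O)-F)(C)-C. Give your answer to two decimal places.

226.24

Molecular formula: C7H13FNO4S+.
M = 7×12.011 + 1×18.998 + 13×1.008 + 1×14.007 + 4×15.999 + 1×32.06 = 226.24 g/mol.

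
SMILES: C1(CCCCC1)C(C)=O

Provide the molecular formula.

Heavy atoms from the SMILES: 8 C, 1 O.
Implicit hydrogens by atom environment:
  5 × C: 2 H each → 10
  1 × C: 3 H
  1 × C: 1 H
  1 × C: no H
  1 × O: no H
  Total hydrogens = 14.
Molecular formula: C8H14O

C8H14O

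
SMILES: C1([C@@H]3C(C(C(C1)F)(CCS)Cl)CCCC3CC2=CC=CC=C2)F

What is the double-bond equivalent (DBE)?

Molecular formula from the SMILES: C19H25ClF2S.
DoU = (2C + 2 + N − H − X)/2 = (2·19 + 2 + 0 − 25 − 3)/2 = 12/2 = 6.
(Structurally: 3 ring(s) + 3 π bond(s) = 6.)

6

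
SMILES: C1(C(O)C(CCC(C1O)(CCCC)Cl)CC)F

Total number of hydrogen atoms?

Hydrogens are implicit in SMILES; fill each atom to its normal valence:
  6 × C: 2 H each → 12
  4 × C: 1 H each → 4
  2 × C: 3 H each → 6
  2 × O: 1 H each → 2
  1 × C: no H
  1 × Cl: no H
  1 × F: no H
  Total hydrogens = 24.

24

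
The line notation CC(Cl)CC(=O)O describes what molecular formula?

C4H7ClO2

Heavy atoms from the SMILES: 4 C, 1 Cl, 2 O.
Implicit hydrogens by atom environment:
  1 × C: 3 H
  1 × C: 2 H
  1 × C: 1 H
  1 × C: no H
  1 × Cl: no H
  1 × O: 1 H
  1 × O: no H
  Total hydrogens = 7.
Molecular formula: C4H7ClO2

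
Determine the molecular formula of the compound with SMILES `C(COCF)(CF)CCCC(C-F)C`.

C10H19F3O

Heavy atoms from the SMILES: 10 C, 3 F, 1 O.
Implicit hydrogens by atom environment:
  7 × C: 2 H each → 14
  3 × F: no H
  2 × C: 1 H each → 2
  1 × C: 3 H
  1 × O: no H
  Total hydrogens = 19.
Molecular formula: C10H19F3O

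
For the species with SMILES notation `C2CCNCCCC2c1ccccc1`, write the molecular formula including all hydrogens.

Heavy atoms from the SMILES: 13 C, 1 N.
Implicit hydrogens by atom environment:
  6 × C: 2 H each → 12
  5 × C (aromatic): 1 H each → 5
  1 × C: 1 H
  1 × C (aromatic): no H
  1 × N: 1 H
  Total hydrogens = 19.
Molecular formula: C13H19N

C13H19N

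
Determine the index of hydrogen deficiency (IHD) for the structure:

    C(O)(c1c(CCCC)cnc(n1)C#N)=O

Molecular formula from the SMILES: C10H11N3O2.
DoU = (2C + 2 + N − H − X)/2 = (2·10 + 2 + 3 − 11 − 0)/2 = 14/2 = 7.
(Structurally: 1 ring(s) + 6 π bond(s) = 7.)

7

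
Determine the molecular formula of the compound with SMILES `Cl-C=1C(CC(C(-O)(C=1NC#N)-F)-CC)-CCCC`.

C13H20ClFN2O

Heavy atoms from the SMILES: 13 C, 1 Cl, 1 F, 2 N, 1 O.
Implicit hydrogens by atom environment:
  5 × C: 2 H each → 10
  4 × C: no H
  2 × C: 3 H each → 6
  2 × C: 1 H each → 2
  1 × Cl: no H
  1 × F: no H
  1 × N: 1 H
  1 × N: no H
  1 × O: 1 H
  Total hydrogens = 20.
Molecular formula: C13H20ClFN2O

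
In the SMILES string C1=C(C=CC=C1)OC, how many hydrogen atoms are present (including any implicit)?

8

Hydrogens are implicit in SMILES; fill each atom to its normal valence:
  5 × C (aromatic): 1 H each → 5
  1 × C: 3 H
  1 × C (aromatic): no H
  1 × O: no H
  Total hydrogens = 8.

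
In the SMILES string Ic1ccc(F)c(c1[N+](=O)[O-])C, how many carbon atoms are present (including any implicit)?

7

The symbol for carbon appears 7 times in the SMILES. Lowercase c denotes aromatic carbon and counts toward C.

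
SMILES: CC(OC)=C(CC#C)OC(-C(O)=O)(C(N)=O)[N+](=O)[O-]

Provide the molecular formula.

Heavy atoms from the SMILES: 10 C, 2 N, 7 O.
Implicit hydrogens by atom environment:
  6 × C: no H
  5 × O: no H
  2 × C: 3 H each → 6
  1 × C: 2 H
  1 × C: 1 H
  1 × N: 2 H
  1 × N (charge +1): no H
  1 × O: 1 H
  1 × O (charge -1): no H
  Total hydrogens = 12.
Molecular formula: C10H12N2O7

C10H12N2O7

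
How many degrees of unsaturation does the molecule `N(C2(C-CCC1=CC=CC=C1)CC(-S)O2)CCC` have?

5

Molecular formula from the SMILES: C15H23NOS.
DoU = (2C + 2 + N − H − X)/2 = (2·15 + 2 + 1 − 23 − 0)/2 = 10/2 = 5.
(Structurally: 2 ring(s) + 3 π bond(s) = 5.)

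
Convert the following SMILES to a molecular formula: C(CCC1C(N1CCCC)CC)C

Heavy atoms from the SMILES: 12 C, 1 N.
Implicit hydrogens by atom environment:
  7 × C: 2 H each → 14
  3 × C: 3 H each → 9
  2 × C: 1 H each → 2
  1 × N: no H
  Total hydrogens = 25.
Molecular formula: C12H25N

C12H25N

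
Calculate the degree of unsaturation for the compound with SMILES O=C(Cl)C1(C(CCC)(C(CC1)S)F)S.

Molecular formula from the SMILES: C9H14ClFOS2.
DoU = (2C + 2 + N − H − X)/2 = (2·9 + 2 + 0 − 14 − 2)/2 = 4/2 = 2.
(Structurally: 1 ring(s) + 1 π bond(s) = 2.)

2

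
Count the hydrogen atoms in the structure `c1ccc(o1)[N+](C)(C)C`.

12

Hydrogens are implicit in SMILES; fill each atom to its normal valence:
  3 × C: 3 H each → 9
  3 × C (aromatic): 1 H each → 3
  1 × C (aromatic): no H
  1 × N (charge +1): no H
  1 × O (aromatic): no H
  Total hydrogens = 12.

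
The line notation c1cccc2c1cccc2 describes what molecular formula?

C10H8

Heavy atoms from the SMILES: 10 C.
Implicit hydrogens by atom environment:
  8 × C (aromatic): 1 H each → 8
  2 × C (aromatic): no H
  Total hydrogens = 8.
Molecular formula: C10H8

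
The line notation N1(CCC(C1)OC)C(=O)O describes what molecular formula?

Heavy atoms from the SMILES: 6 C, 1 N, 3 O.
Implicit hydrogens by atom environment:
  3 × C: 2 H each → 6
  2 × O: no H
  1 × C: 3 H
  1 × C: 1 H
  1 × C: no H
  1 × N: no H
  1 × O: 1 H
  Total hydrogens = 11.
Molecular formula: C6H11NO3

C6H11NO3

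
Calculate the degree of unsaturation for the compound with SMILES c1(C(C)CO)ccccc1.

Molecular formula from the SMILES: C9H12O.
DoU = (2C + 2 + N − H − X)/2 = (2·9 + 2 + 0 − 12 − 0)/2 = 8/2 = 4.
(Structurally: 1 ring(s) + 3 π bond(s) = 4.)

4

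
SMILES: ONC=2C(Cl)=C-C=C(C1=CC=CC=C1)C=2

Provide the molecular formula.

C12H10ClNO

Heavy atoms from the SMILES: 12 C, 1 Cl, 1 N, 1 O.
Implicit hydrogens by atom environment:
  8 × C (aromatic): 1 H each → 8
  4 × C (aromatic): no H
  1 × Cl: no H
  1 × N: 1 H
  1 × O: 1 H
  Total hydrogens = 10.
Molecular formula: C12H10ClNO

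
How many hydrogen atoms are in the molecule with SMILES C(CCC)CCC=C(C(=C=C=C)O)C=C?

20

Hydrogens are implicit in SMILES; fill each atom to its normal valence:
  7 × C: 2 H each → 14
  4 × C: no H
  2 × C: 1 H each → 2
  1 × C: 3 H
  1 × O: 1 H
  Total hydrogens = 20.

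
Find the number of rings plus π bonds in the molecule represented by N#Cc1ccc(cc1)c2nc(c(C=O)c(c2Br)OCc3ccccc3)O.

Molecular formula from the SMILES: C20H13BrN2O3.
DoU = (2C + 2 + N − H − X)/2 = (2·20 + 2 + 2 − 13 − 1)/2 = 30/2 = 15.
(Structurally: 3 ring(s) + 12 π bond(s) = 15.)

15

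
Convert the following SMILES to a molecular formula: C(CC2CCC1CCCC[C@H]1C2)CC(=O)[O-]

C14H23O2-

Heavy atoms from the SMILES: 14 C, 2 O.
Implicit hydrogens by atom environment:
  10 × C: 2 H each → 20
  3 × C: 1 H each → 3
  1 × C: no H
  1 × O: no H
  1 × O (charge -1): no H
  Total hydrogens = 23.
Net charge -1.
Molecular formula: C14H23O2-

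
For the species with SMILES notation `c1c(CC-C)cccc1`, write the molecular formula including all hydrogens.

Heavy atoms from the SMILES: 9 C.
Implicit hydrogens by atom environment:
  5 × C (aromatic): 1 H each → 5
  2 × C: 2 H each → 4
  1 × C: 3 H
  1 × C (aromatic): no H
  Total hydrogens = 12.
Molecular formula: C9H12

C9H12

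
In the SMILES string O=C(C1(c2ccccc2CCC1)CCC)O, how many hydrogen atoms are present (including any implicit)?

Hydrogens are implicit in SMILES; fill each atom to its normal valence:
  5 × C: 2 H each → 10
  4 × C (aromatic): 1 H each → 4
  2 × C (aromatic): no H
  2 × C: no H
  1 × C: 3 H
  1 × O: 1 H
  1 × O: no H
  Total hydrogens = 18.

18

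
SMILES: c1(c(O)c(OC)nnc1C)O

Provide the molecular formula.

Heavy atoms from the SMILES: 6 C, 2 N, 3 O.
Implicit hydrogens by atom environment:
  4 × C (aromatic): no H
  2 × C: 3 H each → 6
  2 × N (aromatic): no H
  2 × O: 1 H each → 2
  1 × O: no H
  Total hydrogens = 8.
Molecular formula: C6H8N2O3

C6H8N2O3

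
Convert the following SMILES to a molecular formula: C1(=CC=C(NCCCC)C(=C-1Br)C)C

C12H18BrN

Heavy atoms from the SMILES: 1 Br, 12 C, 1 N.
Implicit hydrogens by atom environment:
  4 × C (aromatic): no H
  3 × C: 3 H each → 9
  3 × C: 2 H each → 6
  2 × C (aromatic): 1 H each → 2
  1 × Br: no H
  1 × N: 1 H
  Total hydrogens = 18.
Molecular formula: C12H18BrN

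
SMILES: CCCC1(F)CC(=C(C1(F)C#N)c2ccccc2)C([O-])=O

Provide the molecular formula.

Heavy atoms from the SMILES: 16 C, 2 F, 1 N, 2 O.
Implicit hydrogens by atom environment:
  6 × C: no H
  5 × C (aromatic): 1 H each → 5
  3 × C: 2 H each → 6
  2 × F: no H
  1 × C: 3 H
  1 × C (aromatic): no H
  1 × N: no H
  1 × O: no H
  1 × O (charge -1): no H
  Total hydrogens = 14.
Net charge -1.
Molecular formula: C16H14F2NO2-

C16H14F2NO2-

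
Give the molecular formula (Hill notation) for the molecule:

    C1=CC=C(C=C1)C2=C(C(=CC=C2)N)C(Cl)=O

C13H10ClNO

Heavy atoms from the SMILES: 13 C, 1 Cl, 1 N, 1 O.
Implicit hydrogens by atom environment:
  8 × C (aromatic): 1 H each → 8
  4 × C (aromatic): no H
  1 × C: no H
  1 × Cl: no H
  1 × N: 2 H
  1 × O: no H
  Total hydrogens = 10.
Molecular formula: C13H10ClNO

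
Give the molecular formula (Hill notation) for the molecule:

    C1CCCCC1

Heavy atoms from the SMILES: 6 C.
Implicit hydrogens by atom environment:
  6 × C: 2 H each → 12
  Total hydrogens = 12.
Molecular formula: C6H12

C6H12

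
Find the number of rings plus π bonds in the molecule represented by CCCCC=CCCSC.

Molecular formula from the SMILES: C9H18S.
DoU = (2C + 2 + N − H − X)/2 = (2·9 + 2 + 0 − 18 − 0)/2 = 2/2 = 1.
(Structurally: 0 ring(s) + 1 π bond(s) = 1.)

1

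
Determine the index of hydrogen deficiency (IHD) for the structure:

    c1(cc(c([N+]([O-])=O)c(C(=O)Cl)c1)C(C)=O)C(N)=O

8

Molecular formula from the SMILES: C10H7ClN2O5.
DoU = (2C + 2 + N − H − X)/2 = (2·10 + 2 + 2 − 7 − 1)/2 = 16/2 = 8.
(Structurally: 1 ring(s) + 7 π bond(s) = 8.)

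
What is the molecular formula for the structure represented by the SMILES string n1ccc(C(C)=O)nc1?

Heavy atoms from the SMILES: 6 C, 2 N, 1 O.
Implicit hydrogens by atom environment:
  3 × C (aromatic): 1 H each → 3
  2 × N (aromatic): no H
  1 × C: 3 H
  1 × C (aromatic): no H
  1 × C: no H
  1 × O: no H
  Total hydrogens = 6.
Molecular formula: C6H6N2O

C6H6N2O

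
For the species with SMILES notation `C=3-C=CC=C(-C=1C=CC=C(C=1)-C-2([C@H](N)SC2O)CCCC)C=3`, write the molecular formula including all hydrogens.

C19H23NOS

Heavy atoms from the SMILES: 19 C, 1 N, 1 O, 1 S.
Implicit hydrogens by atom environment:
  9 × C (aromatic): 1 H each → 9
  3 × C: 2 H each → 6
  3 × C (aromatic): no H
  2 × C: 1 H each → 2
  1 × C: 3 H
  1 × C: no H
  1 × N: 2 H
  1 × O: 1 H
  1 × S: no H
  Total hydrogens = 23.
Molecular formula: C19H23NOS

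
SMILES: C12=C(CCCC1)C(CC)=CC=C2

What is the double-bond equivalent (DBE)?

Molecular formula from the SMILES: C12H16.
DoU = (2C + 2 + N − H − X)/2 = (2·12 + 2 + 0 − 16 − 0)/2 = 10/2 = 5.
(Structurally: 2 ring(s) + 3 π bond(s) = 5.)

5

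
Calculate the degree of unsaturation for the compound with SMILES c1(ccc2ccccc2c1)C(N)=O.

Molecular formula from the SMILES: C11H9NO.
DoU = (2C + 2 + N − H − X)/2 = (2·11 + 2 + 1 − 9 − 0)/2 = 16/2 = 8.
(Structurally: 2 ring(s) + 6 π bond(s) = 8.)

8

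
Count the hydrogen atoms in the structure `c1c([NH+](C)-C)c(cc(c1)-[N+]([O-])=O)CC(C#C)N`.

Hydrogens are implicit in SMILES; fill each atom to its normal valence:
  3 × C (aromatic): 1 H each → 3
  3 × C (aromatic): no H
  2 × C: 3 H each → 6
  2 × C: 1 H each → 2
  1 × C: 2 H
  1 × C: no H
  1 × N: 2 H
  1 × N (charge +1): 1 H
  1 × N (charge +1): no H
  1 × O: no H
  1 × O (charge -1): no H
  Total hydrogens = 16.

16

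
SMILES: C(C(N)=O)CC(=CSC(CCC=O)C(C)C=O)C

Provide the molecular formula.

Heavy atoms from the SMILES: 13 C, 1 N, 3 O, 1 S.
Implicit hydrogens by atom environment:
  5 × C: 1 H each → 5
  4 × C: 2 H each → 8
  3 × O: no H
  2 × C: 3 H each → 6
  2 × C: no H
  1 × N: 2 H
  1 × S: no H
  Total hydrogens = 21.
Molecular formula: C13H21NO3S

C13H21NO3S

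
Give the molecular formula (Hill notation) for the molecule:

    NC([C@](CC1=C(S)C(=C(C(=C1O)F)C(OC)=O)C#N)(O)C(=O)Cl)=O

Heavy atoms from the SMILES: 13 C, 1 Cl, 1 F, 2 N, 6 O, 1 S.
Implicit hydrogens by atom environment:
  6 × C (aromatic): no H
  5 × C: no H
  4 × O: no H
  2 × O: 1 H each → 2
  1 × C: 3 H
  1 × C: 2 H
  1 × Cl: no H
  1 × F: no H
  1 × N: 2 H
  1 × N: no H
  1 × S: 1 H
  Total hydrogens = 10.
Molecular formula: C13H10ClFN2O6S

C13H10ClFN2O6S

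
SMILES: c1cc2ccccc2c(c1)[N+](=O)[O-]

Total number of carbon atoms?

The symbol for carbon appears 10 times in the SMILES. Lowercase c denotes aromatic carbon and counts toward C.

10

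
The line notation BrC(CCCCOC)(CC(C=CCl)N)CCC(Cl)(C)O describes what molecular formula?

Heavy atoms from the SMILES: 1 Br, 14 C, 2 Cl, 1 N, 2 O.
Implicit hydrogens by atom environment:
  7 × C: 2 H each → 14
  3 × C: 1 H each → 3
  2 × C: 3 H each → 6
  2 × C: no H
  2 × Cl: no H
  1 × Br: no H
  1 × N: 2 H
  1 × O: 1 H
  1 × O: no H
  Total hydrogens = 26.
Molecular formula: C14H26BrCl2NO2

C14H26BrCl2NO2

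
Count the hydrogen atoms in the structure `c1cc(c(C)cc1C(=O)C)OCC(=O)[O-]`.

11

Hydrogens are implicit in SMILES; fill each atom to its normal valence:
  3 × C (aromatic): 1 H each → 3
  3 × C (aromatic): no H
  3 × O: no H
  2 × C: 3 H each → 6
  2 × C: no H
  1 × C: 2 H
  1 × O (charge -1): no H
  Total hydrogens = 11.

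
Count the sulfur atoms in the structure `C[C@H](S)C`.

1

The symbol for sulfur appears 1 time in the SMILES.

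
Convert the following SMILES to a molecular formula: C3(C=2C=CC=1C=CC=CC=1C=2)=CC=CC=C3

C16H12

Heavy atoms from the SMILES: 16 C.
Implicit hydrogens by atom environment:
  12 × C (aromatic): 1 H each → 12
  4 × C (aromatic): no H
  Total hydrogens = 12.
Molecular formula: C16H12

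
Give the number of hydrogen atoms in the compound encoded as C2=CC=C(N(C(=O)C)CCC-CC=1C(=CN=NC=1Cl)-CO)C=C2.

Hydrogens are implicit in SMILES; fill each atom to its normal valence:
  6 × C (aromatic): 1 H each → 6
  5 × C: 2 H each → 10
  4 × C (aromatic): no H
  2 × N (aromatic): no H
  1 × C: 3 H
  1 × C: no H
  1 × Cl: no H
  1 × N: no H
  1 × O: 1 H
  1 × O: no H
  Total hydrogens = 20.

20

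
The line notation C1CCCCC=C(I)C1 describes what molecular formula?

Heavy atoms from the SMILES: 8 C, 1 I.
Implicit hydrogens by atom environment:
  6 × C: 2 H each → 12
  1 × C: 1 H
  1 × C: no H
  1 × I: no H
  Total hydrogens = 13.
Molecular formula: C8H13I

C8H13I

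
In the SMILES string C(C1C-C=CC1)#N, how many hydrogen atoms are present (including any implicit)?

7

Hydrogens are implicit in SMILES; fill each atom to its normal valence:
  3 × C: 1 H each → 3
  2 × C: 2 H each → 4
  1 × C: no H
  1 × N: no H
  Total hydrogens = 7.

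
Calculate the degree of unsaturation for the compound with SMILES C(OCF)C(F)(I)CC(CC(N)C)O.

0

Molecular formula from the SMILES: C8H16F2INO2.
DoU = (2C + 2 + N − H − X)/2 = (2·8 + 2 + 1 − 16 − 3)/2 = 0/2 = 0.
(Structurally: 0 ring(s) + 0 π bond(s) = 0.)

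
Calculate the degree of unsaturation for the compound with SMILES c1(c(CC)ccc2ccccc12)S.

Molecular formula from the SMILES: C12H12S.
DoU = (2C + 2 + N − H − X)/2 = (2·12 + 2 + 0 − 12 − 0)/2 = 14/2 = 7.
(Structurally: 2 ring(s) + 5 π bond(s) = 7.)

7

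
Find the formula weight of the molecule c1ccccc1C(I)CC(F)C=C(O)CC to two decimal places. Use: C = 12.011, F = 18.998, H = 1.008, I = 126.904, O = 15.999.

Molecular formula: C13H16FIO.
M = 13×12.011 + 1×18.998 + 16×1.008 + 1×126.904 + 1×15.999 = 334.17 g/mol.

334.17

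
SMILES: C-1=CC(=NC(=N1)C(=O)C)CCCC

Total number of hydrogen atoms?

Hydrogens are implicit in SMILES; fill each atom to its normal valence:
  3 × C: 2 H each → 6
  2 × C: 3 H each → 6
  2 × C (aromatic): 1 H each → 2
  2 × C (aromatic): no H
  2 × N (aromatic): no H
  1 × C: no H
  1 × O: no H
  Total hydrogens = 14.

14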